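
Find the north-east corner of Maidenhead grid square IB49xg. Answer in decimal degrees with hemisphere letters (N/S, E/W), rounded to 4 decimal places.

70.7083° S, 10.0000° W

Field I=8, B=1: +8·20° lon, +1·10° lat → SW at lon -20°, lat -80°.
Square 4, 9: +4·2° lon, +9·1° lat → SW at lon -12°, lat -71°.
Subsquare x=23, g=6: +23·0.0833333° lon, +6·0.0416667° lat → SW at lon -10.0833°, lat -70.75°.
Cell spans 0.0833333° lon × 0.0416667° lat. NE corner is SW corner plus one full cell.
latitude 70.7083° S, longitude 10.0000° W.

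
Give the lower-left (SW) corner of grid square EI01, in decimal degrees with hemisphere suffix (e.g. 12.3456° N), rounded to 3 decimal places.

9.000° S, 100.000° W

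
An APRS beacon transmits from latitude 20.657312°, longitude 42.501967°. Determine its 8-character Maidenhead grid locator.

LL10gp07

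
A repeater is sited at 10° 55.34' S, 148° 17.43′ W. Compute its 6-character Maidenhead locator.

Shift to the Maidenhead origin (180°W, 90°S): lon 31.7095, lat 79.0777.
Field: lon ⌊31.7095/20⌋ = 1 → B; lat ⌊79.0777/10⌋ = 7 → H.
Square: lon ⌊11.7095/2⌋ = 5; lat ⌊9.0777/1⌋ = 9.
Subsquare: lon ⌊1.7095/0.0833333⌋ = 20 → u; lat ⌊0.0777/0.0416667⌋ = 1 → b.

BH59ub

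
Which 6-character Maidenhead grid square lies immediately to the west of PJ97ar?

PJ87xr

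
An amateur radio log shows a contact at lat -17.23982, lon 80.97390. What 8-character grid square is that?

NH02ls62

Offset from 180°W / 90°S: lon 260.97390°, lat 72.76018°.
Field: lon ⌊260.97390/20⌋ = 13 → N; lat ⌊72.76018/10⌋ = 7 → H.
Square: lon ⌊0.97390/2⌋ = 0; lat ⌊2.76018/1⌋ = 2.
Subsquare: lon ⌊0.97390/0.0833333⌋ = 11 → l; lat ⌊0.76018/0.0416667⌋ = 18 → s.
Extended square: lon ⌊0.05723/0.00833333⌋ = 6; lat ⌊0.01018/0.00416667⌋ = 2.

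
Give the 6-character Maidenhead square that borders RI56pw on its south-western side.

Longitude subsquare p = 15; −1 → 14 = o.
Latitude subsquare w = 22; −1 → 21 = v.

RI56ov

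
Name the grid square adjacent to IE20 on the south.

ID29

Latitude square 0; −1 → -1, wraps to 9, carry into field.
Latitude field E = 4; −1 → 3 = D.
The longitude characters are unchanged.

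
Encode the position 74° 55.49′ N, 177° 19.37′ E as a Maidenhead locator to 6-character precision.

RQ84pw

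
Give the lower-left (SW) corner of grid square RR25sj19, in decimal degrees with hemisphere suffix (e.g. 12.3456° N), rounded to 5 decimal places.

Field R=17, R=17: +17·20° lon, +17·10° lat → SW at lon 160°, lat 80°.
Square 2, 5: +2·2° lon, +5·1° lat → SW at lon 164°, lat 85°.
Subsquare s=18, j=9: +18·0.0833333° lon, +9·0.0416667° lat → SW at lon 165.5°, lat 85.375°.
Extended square 1, 9: +1·0.00833333° lon, +9·0.00416667° lat → SW at lon 165.508°, lat 85.4125°.
latitude 85.41250° N, longitude 165.50833° E.

85.41250° N, 165.50833° E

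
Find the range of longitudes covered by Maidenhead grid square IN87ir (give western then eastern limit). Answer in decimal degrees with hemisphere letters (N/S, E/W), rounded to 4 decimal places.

Field I=8, N=13: +8·20° lon, +13·10° lat → SW at lon -20°, lat 40°.
Square 8, 7: +8·2° lon, +7·1° lat → SW at lon -4°, lat 47°.
Subsquare i=8, r=17: +8·0.0833333° lon, +17·0.0416667° lat → SW at lon -3.33333°, lat 47.7083°.
Cell spans 0.0833333° lon × 0.0416667° lat.
west 3.3333° W, east 3.2500° W.

3.3333° W, 3.2500° W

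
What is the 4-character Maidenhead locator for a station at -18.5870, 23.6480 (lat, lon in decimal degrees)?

Shift to the Maidenhead origin (180°W, 90°S): lon 203.65, lat 71.41.
Field (20°×10°, letters A–R): lon ⌊203.65/20⌋ = 10 → K; lat ⌊71.41/10⌋ = 7 → H.
Square (2°×1°, digits 0–9): lon ⌊3.65/2⌋ = 1; lat ⌊1.41/1⌋ = 1.

KH11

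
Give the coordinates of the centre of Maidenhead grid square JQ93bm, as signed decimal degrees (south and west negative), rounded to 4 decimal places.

73.5208, 18.1250

Field J=9, Q=16: +9·20° lon, +16·10° lat → SW at lon 0°, lat 70°.
Square 9, 3: +9·2° lon, +3·1° lat → SW at lon 18°, lat 73°.
Subsquare b=1, m=12: +1·0.0833333° lon, +12·0.0416667° lat → SW at lon 18.0833°, lat 73.5°.
Cell spans 0.0833333° lon × 0.0416667° lat. Centre is SW corner plus half of each.
latitude 73.5208, longitude 18.1250.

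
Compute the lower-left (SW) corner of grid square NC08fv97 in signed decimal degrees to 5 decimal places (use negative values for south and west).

Field N=13, C=2: +13·20° lon, +2·10° lat → SW at lon 80°, lat -70°.
Square 0, 8: +0·2° lon, +8·1° lat → SW at lon 80°, lat -62°.
Subsquare f=5, v=21: +5·0.0833333° lon, +21·0.0416667° lat → SW at lon 80.4167°, lat -61.125°.
Extended square 9, 7: +9·0.00833333° lon, +7·0.00416667° lat → SW at lon 80.4917°, lat -61.0958°.
latitude -61.09583, longitude 80.49167.

-61.09583, 80.49167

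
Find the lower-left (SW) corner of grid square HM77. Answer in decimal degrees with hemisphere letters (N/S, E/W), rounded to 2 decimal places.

37.00° N, 26.00° W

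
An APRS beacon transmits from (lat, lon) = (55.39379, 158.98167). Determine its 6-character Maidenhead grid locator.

QO95lj

Shift to the Maidenhead origin (180°W, 90°S): lon 338.9817, lat 145.3938.
Field (20°×10°, letters A–R): 338.9817/20 → 16 → Q, 145.3938/10 → 14 → O; chars QO.
Square (2°×1°, digits 0–9): 18.9817/2 → 9, 5.3938/1 → 5; chars 95.
Subsquare (5′×2.5′, letters a–x): 0.9817/0.0833333 → 11 → l, 0.3938/0.0416667 → 9 → j; chars lj.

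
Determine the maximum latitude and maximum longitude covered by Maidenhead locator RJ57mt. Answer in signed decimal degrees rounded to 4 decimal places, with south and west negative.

7.8333, 171.0833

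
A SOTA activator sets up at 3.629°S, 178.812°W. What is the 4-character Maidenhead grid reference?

AI06

Shift to the Maidenhead origin (180°W, 90°S): lon 1.19, lat 86.37.
Field: 1.19/20 → 0 → A, 86.37/10 → 8 → I; chars AI.
Square: 1.19/2 → 0, 6.37/1 → 6; chars 06.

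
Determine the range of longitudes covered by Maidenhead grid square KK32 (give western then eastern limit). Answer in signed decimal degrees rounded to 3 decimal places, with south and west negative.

Field K=10, K=10: +10·20° lon, +10·10° lat → SW at lon 20°, lat 10°.
Square 3, 2: +3·2° lon, +2·1° lat → SW at lon 26°, lat 12°.
Cell spans 2° lon × 1° lat.
west 26.000, east 28.000.

26.000, 28.000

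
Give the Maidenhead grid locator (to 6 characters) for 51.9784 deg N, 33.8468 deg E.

Add 180° to longitude and 90° to latitude: 213.8468, 141.9784.
Field: 213.8468/20 → 10 → K, 141.9784/10 → 14 → O; chars KO.
Square: 13.8468/2 → 6, 1.9784/1 → 1; chars 61.
Subsquare: 1.8468/0.0833333 → 22 → w, 0.9784/0.0416667 → 23 → x; chars wx.

KO61wx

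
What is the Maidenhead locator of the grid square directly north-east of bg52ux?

Longitude subsquare u = 20; +1 → 21 = v.
Latitude subsquare x = 23; +1 → 24, wraps to 0 = a, carry into square.
Latitude square 2; +1 → 3.

BG53va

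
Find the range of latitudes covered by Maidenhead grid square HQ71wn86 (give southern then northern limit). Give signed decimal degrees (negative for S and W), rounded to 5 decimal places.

Field H=7, Q=16: +7·20° lon, +16·10° lat → SW at lon -40°, lat 70°.
Square 7, 1: +7·2° lon, +1·1° lat → SW at lon -26°, lat 71°.
Subsquare w=22, n=13: +22·0.0833333° lon, +13·0.0416667° lat → SW at lon -24.1667°, lat 71.5417°.
Extended square 8, 6: +8·0.00833333° lon, +6·0.00416667° lat → SW at lon -24.1°, lat 71.5667°.
Cell spans 0.00833333° lon × 0.00416667° lat.
south 71.56667, north 71.57083.

71.56667, 71.57083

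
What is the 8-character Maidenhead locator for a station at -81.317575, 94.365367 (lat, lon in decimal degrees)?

NA78eq33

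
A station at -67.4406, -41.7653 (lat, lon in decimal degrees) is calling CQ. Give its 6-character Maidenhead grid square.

GC92cn

Shift to the Maidenhead origin (180°W, 90°S): lon 138.2347, lat 22.5594.
Field: 138.2347/20 → 6 → G, 22.5594/10 → 2 → C; chars GC.
Square: 18.2347/2 → 9, 2.5594/1 → 2; chars 92.
Subsquare: 0.2347/0.0833333 → 2 → c, 0.5594/0.0416667 → 13 → n; chars cn.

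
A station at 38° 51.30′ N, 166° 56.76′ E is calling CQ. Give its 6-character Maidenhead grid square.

Offset from 180°W / 90°S: lon 346.9460°, lat 128.8550°.
Field: lon ⌊346.9460/20⌋ = 17 → R; lat ⌊128.8550/10⌋ = 12 → M.
Square: lon ⌊6.9460/2⌋ = 3; lat ⌊8.8550/1⌋ = 8.
Subsquare: lon ⌊0.9460/0.0833333⌋ = 11 → l; lat ⌊0.8550/0.0416667⌋ = 20 → u.

RM38lu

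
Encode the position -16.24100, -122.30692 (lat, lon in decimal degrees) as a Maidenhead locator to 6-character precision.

Add 180° to longitude and 90° to latitude: 57.6931, 73.7590.
Field: 57.6931/20 → 2 → C, 73.7590/10 → 7 → H; chars CH.
Square: 17.6931/2 → 8, 3.7590/1 → 3; chars 83.
Subsquare: 1.6931/0.0833333 → 20 → u, 0.7590/0.0416667 → 18 → s; chars us.

CH83us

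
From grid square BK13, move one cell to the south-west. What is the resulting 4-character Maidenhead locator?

Longitude square 1; −1 → 0.
Latitude square 3; −1 → 2.

BK02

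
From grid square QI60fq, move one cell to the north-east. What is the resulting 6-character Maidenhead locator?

Longitude subsquare f = 5; +1 → 6 = g.
Latitude subsquare q = 16; +1 → 17 = r.

QI60gr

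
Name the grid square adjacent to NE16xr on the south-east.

Longitude subsquare x = 23; +1 → 24, wraps to 0 = a, carry into square.
Longitude square 1; +1 → 2.
Latitude subsquare r = 17; −1 → 16 = q.

NE26aq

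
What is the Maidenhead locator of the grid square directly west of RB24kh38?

RB24kh28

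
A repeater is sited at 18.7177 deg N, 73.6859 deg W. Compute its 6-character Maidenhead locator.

FK38dr

Add 180° to longitude and 90° to latitude: 106.3141, 108.7177.
Field: lon ⌊106.3141/20⌋ = 5 → F; lat ⌊108.7177/10⌋ = 10 → K.
Square: lon ⌊6.3141/2⌋ = 3; lat ⌊8.7177/1⌋ = 8.
Subsquare: lon ⌊0.3141/0.0833333⌋ = 3 → d; lat ⌊0.7177/0.0416667⌋ = 17 → r.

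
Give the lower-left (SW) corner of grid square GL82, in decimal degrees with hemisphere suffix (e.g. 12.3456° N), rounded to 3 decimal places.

Field G=6, L=11: +6·20° lon, +11·10° lat → SW at lon -60°, lat 20°.
Square 8, 2: +8·2° lon, +2·1° lat → SW at lon -44°, lat 22°.
latitude 22.000° N, longitude 44.000° W.

22.000° N, 44.000° W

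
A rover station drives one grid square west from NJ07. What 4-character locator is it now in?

Longitude square 0; −1 → -1, wraps to 9, carry into field.
Longitude field N = 13; −1 → 12 = M.
The latitude characters are unchanged.

MJ97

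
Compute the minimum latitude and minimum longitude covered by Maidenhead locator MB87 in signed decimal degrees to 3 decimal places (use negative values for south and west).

-73.000, 76.000

Field M=12, B=1: +12·20° lon, +1·10° lat → SW at lon 60°, lat -80°.
Square 8, 7: +8·2° lon, +7·1° lat → SW at lon 76°, lat -73°.
latitude -73.000, longitude 76.000.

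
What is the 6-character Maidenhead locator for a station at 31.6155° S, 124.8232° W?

Add 180° to longitude and 90° to latitude: 55.1768, 58.3845.
Field (20°×10°, letters A–R): 55.1768/20 → 2 → C, 58.3845/10 → 5 → F; chars CF.
Square (2°×1°, digits 0–9): 15.1768/2 → 7, 8.3845/1 → 8; chars 78.
Subsquare (5′×2.5′, letters a–x): 1.1768/0.0833333 → 14 → o, 0.3845/0.0416667 → 9 → j; chars oj.

CF78oj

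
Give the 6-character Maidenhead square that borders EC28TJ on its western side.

EC28sj

Longitude subsquare t = 19; −1 → 18 = s.
The latitude characters are unchanged.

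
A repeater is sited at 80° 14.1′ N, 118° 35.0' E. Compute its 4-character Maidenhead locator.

Shift to the Maidenhead origin (180°W, 90°S): lon 298.58, lat 170.24.
Field (20°×10°, letters A–R): lon ⌊298.58/20⌋ = 14 → O; lat ⌊170.24/10⌋ = 17 → R.
Square (2°×1°, digits 0–9): lon ⌊18.58/2⌋ = 9; lat ⌊0.24/1⌋ = 0.

OR90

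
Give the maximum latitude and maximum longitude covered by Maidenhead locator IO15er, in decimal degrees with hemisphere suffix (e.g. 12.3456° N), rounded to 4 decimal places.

Field I=8, O=14: +8·20° lon, +14·10° lat → SW at lon -20°, lat 50°.
Square 1, 5: +1·2° lon, +5·1° lat → SW at lon -18°, lat 55°.
Subsquare e=4, r=17: +4·0.0833333° lon, +17·0.0416667° lat → SW at lon -17.6667°, lat 55.7083°.
Cell spans 0.0833333° lon × 0.0416667° lat. NE corner is SW corner plus one full cell.
latitude 55.7500° N, longitude 17.5833° W.

55.7500° N, 17.5833° W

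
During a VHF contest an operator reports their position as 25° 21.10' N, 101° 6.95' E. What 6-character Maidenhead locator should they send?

Add 180° to longitude and 90° to latitude: 281.1158, 115.3517.
Field (20°×10°, letters A–R): 281.1158/20 → 14 → O, 115.3517/10 → 11 → L; chars OL.
Square (2°×1°, digits 0–9): 1.1158/2 → 0, 5.3517/1 → 5; chars 05.
Subsquare (5′×2.5′, letters a–x): 1.1158/0.0833333 → 13 → n, 0.3517/0.0416667 → 8 → i; chars ni.

OL05ni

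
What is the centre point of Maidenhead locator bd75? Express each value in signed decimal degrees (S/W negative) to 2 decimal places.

-54.50, -145.00

Field B=1, D=3: +1·20° lon, +3·10° lat → SW at lon -160°, lat -60°.
Square 7, 5: +7·2° lon, +5·1° lat → SW at lon -146°, lat -55°.
Cell spans 2° lon × 1° lat. Centre is SW corner plus half of each.
latitude -54.50, longitude -145.00.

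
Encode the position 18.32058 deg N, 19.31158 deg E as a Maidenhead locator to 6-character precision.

JK98ph

Offset from 180°W / 90°S: lon 199.3116°, lat 108.3206°.
Field (20°×10°, letters A–R): lon ⌊199.3116/20⌋ = 9 → J; lat ⌊108.3206/10⌋ = 10 → K.
Square (2°×1°, digits 0–9): lon ⌊19.3116/2⌋ = 9; lat ⌊8.3206/1⌋ = 8.
Subsquare (5′×2.5′, letters a–x): lon ⌊1.3116/0.0833333⌋ = 15 → p; lat ⌊0.3206/0.0416667⌋ = 7 → h.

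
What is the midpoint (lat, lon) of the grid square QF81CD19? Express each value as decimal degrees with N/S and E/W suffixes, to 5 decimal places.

Field Q=16, F=5: +16·20° lon, +5·10° lat → SW at lon 140°, lat -40°.
Square 8, 1: +8·2° lon, +1·1° lat → SW at lon 156°, lat -39°.
Subsquare c=2, d=3: +2·0.0833333° lon, +3·0.0416667° lat → SW at lon 156.167°, lat -38.875°.
Extended square 1, 9: +1·0.00833333° lon, +9·0.00416667° lat → SW at lon 156.175°, lat -38.8375°.
Cell spans 0.00833333° lon × 0.00416667° lat. Centre is SW corner plus half of each.
latitude 38.83542° S, longitude 156.17917° E.

38.83542° S, 156.17917° E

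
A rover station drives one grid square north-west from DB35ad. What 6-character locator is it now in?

Longitude subsquare a = 0; −1 → -1, wraps to 23 = x, carry into square.
Longitude square 3; −1 → 2.
Latitude subsquare d = 3; +1 → 4 = e.

DB25xe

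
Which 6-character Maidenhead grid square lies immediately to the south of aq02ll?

AQ02lk

Latitude subsquare l = 11; −1 → 10 = k.
The longitude characters are unchanged.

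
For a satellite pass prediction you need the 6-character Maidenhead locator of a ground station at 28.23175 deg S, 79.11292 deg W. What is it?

FG01ks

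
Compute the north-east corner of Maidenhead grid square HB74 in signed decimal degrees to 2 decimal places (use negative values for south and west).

-75.00, -24.00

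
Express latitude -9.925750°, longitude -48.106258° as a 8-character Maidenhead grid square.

Offset from 180°W / 90°S: lon 131.89374°, lat 80.07425°.
Field: 131.89374/20 → 6 → G, 80.07425/10 → 8 → I; chars GI.
Square: 11.89374/2 → 5, 0.07425/1 → 0; chars 50.
Subsquare: 1.89374/0.0833333 → 22 → w, 0.07425/0.0416667 → 1 → b; chars wb.
Extended square: 0.06041/0.00833333 → 7, 0.03258/0.00416667 → 7; chars 77.

GI50wb77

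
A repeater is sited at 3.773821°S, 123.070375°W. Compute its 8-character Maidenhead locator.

CI86lf14

Add 180° to longitude and 90° to latitude: 56.92963, 86.22618.
Field: 56.92963/20 → 2 → C, 86.22618/10 → 8 → I; chars CI.
Square: 16.92963/2 → 8, 6.22618/1 → 6; chars 86.
Subsquare: 0.92963/0.0833333 → 11 → l, 0.22618/0.0416667 → 5 → f; chars lf.
Extended square: 0.01296/0.00833333 → 1, 0.01785/0.00416667 → 4; chars 14.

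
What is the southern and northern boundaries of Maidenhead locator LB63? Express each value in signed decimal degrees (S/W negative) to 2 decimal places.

-77.00, -76.00

Field L=11, B=1: +11·20° lon, +1·10° lat → SW at lon 40°, lat -80°.
Square 6, 3: +6·2° lon, +3·1° lat → SW at lon 52°, lat -77°.
Cell spans 2° lon × 1° lat.
south -77.00, north -76.00.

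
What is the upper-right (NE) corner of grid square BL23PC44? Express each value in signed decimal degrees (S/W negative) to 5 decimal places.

Field B=1, L=11: +1·20° lon, +11·10° lat → SW at lon -160°, lat 20°.
Square 2, 3: +2·2° lon, +3·1° lat → SW at lon -156°, lat 23°.
Subsquare p=15, c=2: +15·0.0833333° lon, +2·0.0416667° lat → SW at lon -154.75°, lat 23.0833°.
Extended square 4, 4: +4·0.00833333° lon, +4·0.00416667° lat → SW at lon -154.717°, lat 23.1°.
Cell spans 0.00833333° lon × 0.00416667° lat. NE corner is SW corner plus one full cell.
latitude 23.10417, longitude -154.70833.

23.10417, -154.70833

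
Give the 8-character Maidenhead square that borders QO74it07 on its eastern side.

Longitude extended square 0; +1 → 1.
The latitude characters are unchanged.

QO74it17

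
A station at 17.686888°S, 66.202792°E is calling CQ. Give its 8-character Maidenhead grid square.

MH32ch45

Offset from 180°W / 90°S: lon 246.20279°, lat 72.31311°.
Field (20°×10°, letters A–R): 246.20279/20 → 12 → M, 72.31311/10 → 7 → H; chars MH.
Square (2°×1°, digits 0–9): 6.20279/2 → 3, 2.31311/1 → 2; chars 32.
Subsquare (5′×2.5′, letters a–x): 0.20279/0.0833333 → 2 → c, 0.31311/0.0416667 → 7 → h; chars ch.
Extended square (30″×15″, digits 0–9): 0.03613/0.00833333 → 4, 0.02145/0.00416667 → 5; chars 45.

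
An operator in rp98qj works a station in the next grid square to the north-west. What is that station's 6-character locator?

RP98pk

Longitude subsquare q = 16; −1 → 15 = p.
Latitude subsquare j = 9; +1 → 10 = k.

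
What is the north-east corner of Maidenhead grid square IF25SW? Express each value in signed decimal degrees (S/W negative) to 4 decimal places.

-34.0417, -14.4167

Field I=8, F=5: +8·20° lon, +5·10° lat → SW at lon -20°, lat -40°.
Square 2, 5: +2·2° lon, +5·1° lat → SW at lon -16°, lat -35°.
Subsquare s=18, w=22: +18·0.0833333° lon, +22·0.0416667° lat → SW at lon -14.5°, lat -34.0833°.
Cell spans 0.0833333° lon × 0.0416667° lat. NE corner is SW corner plus one full cell.
latitude -34.0417, longitude -14.4167.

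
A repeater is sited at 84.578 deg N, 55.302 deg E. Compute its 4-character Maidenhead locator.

LR74

Offset from 180°W / 90°S: lon 235.30°, lat 174.58°.
Field: lon ⌊235.30/20⌋ = 11 → L; lat ⌊174.58/10⌋ = 17 → R.
Square: lon ⌊15.30/2⌋ = 7; lat ⌊4.58/1⌋ = 4.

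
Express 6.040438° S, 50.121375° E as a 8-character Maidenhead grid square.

Offset from 180°W / 90°S: lon 230.12138°, lat 83.95956°.
Field: lon ⌊230.12138/20⌋ = 11 → L; lat ⌊83.95956/10⌋ = 8 → I.
Square: lon ⌊10.12138/2⌋ = 5; lat ⌊3.95956/1⌋ = 3.
Subsquare: lon ⌊0.12138/0.0833333⌋ = 1 → b; lat ⌊0.95956/0.0416667⌋ = 23 → x.
Extended square: lon ⌊0.03804/0.00833333⌋ = 4; lat ⌊0.00123/0.00416667⌋ = 0.

LI53bx40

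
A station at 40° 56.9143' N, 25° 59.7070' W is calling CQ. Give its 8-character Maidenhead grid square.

HN70aw07

Offset from 180°W / 90°S: lon 154.00488°, lat 130.94857°.
Field: lon ⌊154.00488/20⌋ = 7 → H; lat ⌊130.94857/10⌋ = 13 → N.
Square: lon ⌊14.00488/2⌋ = 7; lat ⌊0.94857/1⌋ = 0.
Subsquare: lon ⌊0.00488/0.0833333⌋ = 0 → a; lat ⌊0.94857/0.0416667⌋ = 22 → w.
Extended square: lon ⌊0.00488/0.00833333⌋ = 0; lat ⌊0.03191/0.00416667⌋ = 7.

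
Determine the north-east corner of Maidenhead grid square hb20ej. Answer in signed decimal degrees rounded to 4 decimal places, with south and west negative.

-79.5833, -35.5833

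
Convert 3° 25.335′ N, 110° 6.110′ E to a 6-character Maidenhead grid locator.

Shift to the Maidenhead origin (180°W, 90°S): lon 290.1018, lat 93.4223.
Field: 290.1018/20 → 14 → O, 93.4223/10 → 9 → J; chars OJ.
Square: 10.1018/2 → 5, 3.4223/1 → 3; chars 53.
Subsquare: 0.1018/0.0833333 → 1 → b, 0.4223/0.0416667 → 10 → k; chars bk.

OJ53bk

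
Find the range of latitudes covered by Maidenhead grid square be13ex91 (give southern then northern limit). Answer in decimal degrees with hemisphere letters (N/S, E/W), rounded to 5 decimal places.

46.03750° S, 46.03333° S

Field B=1, E=4: +1·20° lon, +4·10° lat → SW at lon -160°, lat -50°.
Square 1, 3: +1·2° lon, +3·1° lat → SW at lon -158°, lat -47°.
Subsquare e=4, x=23: +4·0.0833333° lon, +23·0.0416667° lat → SW at lon -157.667°, lat -46.0417°.
Extended square 9, 1: +9·0.00833333° lon, +1·0.00416667° lat → SW at lon -157.592°, lat -46.0375°.
Cell spans 0.00833333° lon × 0.00416667° lat.
south 46.03750° S, north 46.03333° S.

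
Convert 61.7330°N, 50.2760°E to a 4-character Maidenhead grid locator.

LP51

Offset from 180°W / 90°S: lon 230.28°, lat 151.73°.
Field (20°×10°, letters A–R): lon ⌊230.28/20⌋ = 11 → L; lat ⌊151.73/10⌋ = 15 → P.
Square (2°×1°, digits 0–9): lon ⌊10.28/2⌋ = 5; lat ⌊1.73/1⌋ = 1.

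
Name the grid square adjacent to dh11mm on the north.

Latitude subsquare m = 12; +1 → 13 = n.
The longitude characters are unchanged.

DH11mn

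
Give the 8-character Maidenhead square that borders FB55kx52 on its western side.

FB55kx42

Longitude extended square 5; −1 → 4.
The latitude characters are unchanged.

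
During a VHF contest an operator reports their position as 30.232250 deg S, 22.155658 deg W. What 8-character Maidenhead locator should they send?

Shift to the Maidenhead origin (180°W, 90°S): lon 157.84434, lat 59.76775.
Field: 157.84434/20 → 7 → H, 59.76775/10 → 5 → F; chars HF.
Square: 17.84434/2 → 8, 9.76775/1 → 9; chars 89.
Subsquare: 1.84434/0.0833333 → 22 → w, 0.76775/0.0416667 → 18 → s; chars ws.
Extended square: 0.01101/0.00833333 → 1, 0.01775/0.00416667 → 4; chars 14.

HF89ws14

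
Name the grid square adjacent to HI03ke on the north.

Latitude subsquare e = 4; +1 → 5 = f.
The longitude characters are unchanged.

HI03kf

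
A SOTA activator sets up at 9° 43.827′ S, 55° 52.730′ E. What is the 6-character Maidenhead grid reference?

LI70wg

Add 180° to longitude and 90° to latitude: 235.8788, 80.2695.
Field: lon ⌊235.8788/20⌋ = 11 → L; lat ⌊80.2695/10⌋ = 8 → I.
Square: lon ⌊15.8788/2⌋ = 7; lat ⌊0.2695/1⌋ = 0.
Subsquare: lon ⌊1.8788/0.0833333⌋ = 22 → w; lat ⌊0.2695/0.0416667⌋ = 6 → g.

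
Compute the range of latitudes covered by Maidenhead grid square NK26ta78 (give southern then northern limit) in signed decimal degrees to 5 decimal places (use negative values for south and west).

16.03333, 16.03750

Field N=13, K=10: +13·20° lon, +10·10° lat → SW at lon 80°, lat 10°.
Square 2, 6: +2·2° lon, +6·1° lat → SW at lon 84°, lat 16°.
Subsquare t=19, a=0: +19·0.0833333° lon, +0·0.0416667° lat → SW at lon 85.5833°, lat 16°.
Extended square 7, 8: +7·0.00833333° lon, +8·0.00416667° lat → SW at lon 85.6417°, lat 16.0333°.
Cell spans 0.00833333° lon × 0.00416667° lat.
south 16.03333, north 16.03750.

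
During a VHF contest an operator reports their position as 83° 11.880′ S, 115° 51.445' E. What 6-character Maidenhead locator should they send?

OA76wt

Shift to the Maidenhead origin (180°W, 90°S): lon 295.8574, lat 6.8020.
Field: lon ⌊295.8574/20⌋ = 14 → O; lat ⌊6.8020/10⌋ = 0 → A.
Square: lon ⌊15.8574/2⌋ = 7; lat ⌊6.8020/1⌋ = 6.
Subsquare: lon ⌊1.8574/0.0833333⌋ = 22 → w; lat ⌊0.8020/0.0416667⌋ = 19 → t.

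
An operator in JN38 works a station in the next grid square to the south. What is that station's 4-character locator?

Latitude square 8; −1 → 7.
The longitude characters are unchanged.

JN37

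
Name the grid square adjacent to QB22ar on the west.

QB12xr

Longitude subsquare a = 0; −1 → -1, wraps to 23 = x, carry into square.
Longitude square 2; −1 → 1.
The latitude characters are unchanged.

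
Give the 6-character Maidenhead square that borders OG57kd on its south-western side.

OG57jc

Longitude subsquare k = 10; −1 → 9 = j.
Latitude subsquare d = 3; −1 → 2 = c.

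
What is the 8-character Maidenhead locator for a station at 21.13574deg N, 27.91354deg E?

KL31wd92

Offset from 180°W / 90°S: lon 207.91354°, lat 111.13574°.
Field: 207.91354/20 → 10 → K, 111.13574/10 → 11 → L; chars KL.
Square: 7.91354/2 → 3, 1.13574/1 → 1; chars 31.
Subsquare: 1.91354/0.0833333 → 22 → w, 0.13574/0.0416667 → 3 → d; chars wd.
Extended square: 0.08021/0.00833333 → 9, 0.01074/0.00416667 → 2; chars 92.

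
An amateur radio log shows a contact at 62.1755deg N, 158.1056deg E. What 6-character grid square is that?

QP92be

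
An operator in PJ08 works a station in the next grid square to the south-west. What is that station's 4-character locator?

OJ97

Longitude square 0; −1 → -1, wraps to 9, carry into field.
Longitude field P = 15; −1 → 14 = O.
Latitude square 8; −1 → 7.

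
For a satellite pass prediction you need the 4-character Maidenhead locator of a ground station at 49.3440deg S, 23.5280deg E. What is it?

Shift to the Maidenhead origin (180°W, 90°S): lon 203.53, lat 40.66.
Field: 203.53/20 → 10 → K, 40.66/10 → 4 → E; chars KE.
Square: 3.53/2 → 1, 0.66/1 → 0; chars 10.

KE10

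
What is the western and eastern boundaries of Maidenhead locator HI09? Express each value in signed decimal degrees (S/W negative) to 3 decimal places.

Field H=7, I=8: +7·20° lon, +8·10° lat → SW at lon -40°, lat -10°.
Square 0, 9: +0·2° lon, +9·1° lat → SW at lon -40°, lat -1°.
Cell spans 2° lon × 1° lat.
west -40.000, east -38.000.

-40.000, -38.000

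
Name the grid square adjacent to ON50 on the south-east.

OM69

Longitude square 5; +1 → 6.
Latitude square 0; −1 → -1, wraps to 9, carry into field.
Latitude field N = 13; −1 → 12 = M.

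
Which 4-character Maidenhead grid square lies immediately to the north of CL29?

CM20

Latitude square 9; +1 → 10, wraps to 0, carry into field.
Latitude field L = 11; +1 → 12 = M.
The longitude characters are unchanged.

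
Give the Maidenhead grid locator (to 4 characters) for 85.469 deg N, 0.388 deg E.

JR05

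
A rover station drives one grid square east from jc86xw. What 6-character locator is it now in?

Longitude subsquare x = 23; +1 → 24, wraps to 0 = a, carry into square.
Longitude square 8; +1 → 9.
The latitude characters are unchanged.

JC96aw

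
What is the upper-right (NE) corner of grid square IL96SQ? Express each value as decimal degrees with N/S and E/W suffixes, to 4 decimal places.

26.7083° N, 0.4167° W

Field I=8, L=11: +8·20° lon, +11·10° lat → SW at lon -20°, lat 20°.
Square 9, 6: +9·2° lon, +6·1° lat → SW at lon -2°, lat 26°.
Subsquare s=18, q=16: +18·0.0833333° lon, +16·0.0416667° lat → SW at lon -0.5°, lat 26.6667°.
Cell spans 0.0833333° lon × 0.0416667° lat. NE corner is SW corner plus one full cell.
latitude 26.7083° N, longitude 0.4167° W.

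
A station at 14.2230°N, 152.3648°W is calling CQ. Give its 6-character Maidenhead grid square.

Add 180° to longitude and 90° to latitude: 27.6352, 104.2230.
Field: lon ⌊27.6352/20⌋ = 1 → B; lat ⌊104.2230/10⌋ = 10 → K.
Square: lon ⌊7.6352/2⌋ = 3; lat ⌊4.2230/1⌋ = 4.
Subsquare: lon ⌊1.6352/0.0833333⌋ = 19 → t; lat ⌊0.2230/0.0416667⌋ = 5 → f.

BK34tf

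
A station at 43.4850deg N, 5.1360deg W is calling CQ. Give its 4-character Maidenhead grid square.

IN73

Shift to the Maidenhead origin (180°W, 90°S): lon 174.86, lat 133.49.
Field (20°×10°, letters A–R): 174.86/20 → 8 → I, 133.49/10 → 13 → N; chars IN.
Square (2°×1°, digits 0–9): 14.86/2 → 7, 3.49/1 → 3; chars 73.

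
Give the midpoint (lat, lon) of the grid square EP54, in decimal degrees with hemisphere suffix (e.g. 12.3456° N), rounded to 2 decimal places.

Field E=4, P=15: +4·20° lon, +15·10° lat → SW at lon -100°, lat 60°.
Square 5, 4: +5·2° lon, +4·1° lat → SW at lon -90°, lat 64°.
Cell spans 2° lon × 1° lat. Centre is SW corner plus half of each.
latitude 64.50° N, longitude 89.00° W.

64.50° N, 89.00° W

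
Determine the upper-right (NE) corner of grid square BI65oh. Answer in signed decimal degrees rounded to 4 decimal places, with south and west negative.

-4.6667, -146.7500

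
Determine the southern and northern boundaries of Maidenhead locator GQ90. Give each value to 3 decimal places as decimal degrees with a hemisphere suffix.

Field G=6, Q=16: +6·20° lon, +16·10° lat → SW at lon -60°, lat 70°.
Square 9, 0: +9·2° lon, +0·1° lat → SW at lon -42°, lat 70°.
Cell spans 2° lon × 1° lat.
south 70.000° N, north 71.000° N.

70.000° N, 71.000° N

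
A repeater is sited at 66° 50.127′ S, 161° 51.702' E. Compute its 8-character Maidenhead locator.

Shift to the Maidenhead origin (180°W, 90°S): lon 341.86170, lat 23.16455.
Field (20°×10°, letters A–R): lon ⌊341.86170/20⌋ = 17 → R; lat ⌊23.16455/10⌋ = 2 → C.
Square (2°×1°, digits 0–9): lon ⌊1.86170/2⌋ = 0; lat ⌊3.16455/1⌋ = 3.
Subsquare (5′×2.5′, letters a–x): lon ⌊1.86170/0.0833333⌋ = 22 → w; lat ⌊0.16455/0.0416667⌋ = 3 → d.
Extended square (30″×15″, digits 0–9): lon ⌊0.02837/0.00833333⌋ = 3; lat ⌊0.03955/0.00416667⌋ = 9.

RC03wd39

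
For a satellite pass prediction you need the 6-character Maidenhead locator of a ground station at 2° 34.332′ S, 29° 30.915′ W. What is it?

Add 180° to longitude and 90° to latitude: 150.4847, 87.4278.
Field: 150.4847/20 → 7 → H, 87.4278/10 → 8 → I; chars HI.
Square: 10.4847/2 → 5, 7.4278/1 → 7; chars 57.
Subsquare: 0.4847/0.0833333 → 5 → f, 0.4278/0.0416667 → 10 → k; chars fk.

HI57fk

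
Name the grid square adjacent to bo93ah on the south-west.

BO83xg

Longitude subsquare a = 0; −1 → -1, wraps to 23 = x, carry into square.
Longitude square 9; −1 → 8.
Latitude subsquare h = 7; −1 → 6 = g.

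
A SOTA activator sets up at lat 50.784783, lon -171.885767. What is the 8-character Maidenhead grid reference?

AO40bs38

Shift to the Maidenhead origin (180°W, 90°S): lon 8.11423, lat 140.78478.
Field: lon ⌊8.11423/20⌋ = 0 → A; lat ⌊140.78478/10⌋ = 14 → O.
Square: lon ⌊8.11423/2⌋ = 4; lat ⌊0.78478/1⌋ = 0.
Subsquare: lon ⌊0.11423/0.0833333⌋ = 1 → b; lat ⌊0.78478/0.0416667⌋ = 18 → s.
Extended square: lon ⌊0.03090/0.00833333⌋ = 3; lat ⌊0.03478/0.00416667⌋ = 8.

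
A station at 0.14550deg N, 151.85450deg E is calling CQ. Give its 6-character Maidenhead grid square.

QJ50wd

Shift to the Maidenhead origin (180°W, 90°S): lon 331.8545, lat 90.1455.
Field: 331.8545/20 → 16 → Q, 90.1455/10 → 9 → J; chars QJ.
Square: 11.8545/2 → 5, 0.1455/1 → 0; chars 50.
Subsquare: 1.8545/0.0833333 → 22 → w, 0.1455/0.0416667 → 3 → d; chars wd.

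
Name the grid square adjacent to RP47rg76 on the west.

RP47rg66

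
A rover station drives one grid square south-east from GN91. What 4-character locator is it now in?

HN00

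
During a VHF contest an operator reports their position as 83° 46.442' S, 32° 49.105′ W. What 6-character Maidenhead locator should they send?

HA36of

Add 180° to longitude and 90° to latitude: 147.1816, 6.2260.
Field: lon ⌊147.1816/20⌋ = 7 → H; lat ⌊6.2260/10⌋ = 0 → A.
Square: lon ⌊7.1816/2⌋ = 3; lat ⌊6.2260/1⌋ = 6.
Subsquare: lon ⌊1.1816/0.0833333⌋ = 14 → o; lat ⌊0.2260/0.0416667⌋ = 5 → f.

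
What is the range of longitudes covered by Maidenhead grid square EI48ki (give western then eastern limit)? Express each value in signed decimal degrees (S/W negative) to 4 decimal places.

-91.1667, -91.0833

Field E=4, I=8: +4·20° lon, +8·10° lat → SW at lon -100°, lat -10°.
Square 4, 8: +4·2° lon, +8·1° lat → SW at lon -92°, lat -2°.
Subsquare k=10, i=8: +10·0.0833333° lon, +8·0.0416667° lat → SW at lon -91.1667°, lat -1.66667°.
Cell spans 0.0833333° lon × 0.0416667° lat.
west -91.1667, east -91.0833.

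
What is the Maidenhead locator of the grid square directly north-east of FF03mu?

FF03nv

Longitude subsquare m = 12; +1 → 13 = n.
Latitude subsquare u = 20; +1 → 21 = v.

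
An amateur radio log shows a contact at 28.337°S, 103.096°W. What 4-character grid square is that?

DG81

Offset from 180°W / 90°S: lon 76.90°, lat 61.66°.
Field (20°×10°, letters A–R): 76.90/20 → 3 → D, 61.66/10 → 6 → G; chars DG.
Square (2°×1°, digits 0–9): 16.90/2 → 8, 1.66/1 → 1; chars 81.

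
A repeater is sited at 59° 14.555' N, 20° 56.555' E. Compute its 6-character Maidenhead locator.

Add 180° to longitude and 90° to latitude: 200.9426, 149.2426.
Field (20°×10°, letters A–R): 200.9426/20 → 10 → K, 149.2426/10 → 14 → O; chars KO.
Square (2°×1°, digits 0–9): 0.9426/2 → 0, 9.2426/1 → 9; chars 09.
Subsquare (5′×2.5′, letters a–x): 0.9426/0.0833333 → 11 → l, 0.2426/0.0416667 → 5 → f; chars lf.

KO09lf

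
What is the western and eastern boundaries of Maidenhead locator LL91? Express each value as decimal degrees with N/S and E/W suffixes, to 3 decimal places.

Field L=11, L=11: +11·20° lon, +11·10° lat → SW at lon 40°, lat 20°.
Square 9, 1: +9·2° lon, +1·1° lat → SW at lon 58°, lat 21°.
Cell spans 2° lon × 1° lat.
west 58.000° E, east 60.000° E.

58.000° E, 60.000° E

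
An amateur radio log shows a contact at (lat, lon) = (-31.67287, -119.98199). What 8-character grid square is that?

DF08ah28

Shift to the Maidenhead origin (180°W, 90°S): lon 60.01801, lat 58.32713.
Field (20°×10°, letters A–R): lon ⌊60.01801/20⌋ = 3 → D; lat ⌊58.32713/10⌋ = 5 → F.
Square (2°×1°, digits 0–9): lon ⌊0.01801/2⌋ = 0; lat ⌊8.32713/1⌋ = 8.
Subsquare (5′×2.5′, letters a–x): lon ⌊0.01801/0.0833333⌋ = 0 → a; lat ⌊0.32713/0.0416667⌋ = 7 → h.
Extended square (30″×15″, digits 0–9): lon ⌊0.01801/0.00833333⌋ = 2; lat ⌊0.03546/0.00416667⌋ = 8.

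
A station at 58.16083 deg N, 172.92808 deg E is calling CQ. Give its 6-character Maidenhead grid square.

Shift to the Maidenhead origin (180°W, 90°S): lon 352.9281, lat 148.1608.
Field: 352.9281/20 → 17 → R, 148.1608/10 → 14 → O; chars RO.
Square: 12.9281/2 → 6, 8.1608/1 → 8; chars 68.
Subsquare: 0.9281/0.0833333 → 11 → l, 0.1608/0.0416667 → 3 → d; chars ld.

RO68ld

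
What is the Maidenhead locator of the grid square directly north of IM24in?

Latitude subsquare n = 13; +1 → 14 = o.
The longitude characters are unchanged.

IM24io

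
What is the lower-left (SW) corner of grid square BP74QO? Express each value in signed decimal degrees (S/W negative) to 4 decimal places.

Field B=1, P=15: +1·20° lon, +15·10° lat → SW at lon -160°, lat 60°.
Square 7, 4: +7·2° lon, +4·1° lat → SW at lon -146°, lat 64°.
Subsquare q=16, o=14: +16·0.0833333° lon, +14·0.0416667° lat → SW at lon -144.667°, lat 64.5833°.
latitude 64.5833, longitude -144.6667.

64.5833, -144.6667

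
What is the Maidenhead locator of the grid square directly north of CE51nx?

CE52na

Latitude subsquare x = 23; +1 → 24, wraps to 0 = a, carry into square.
Latitude square 1; +1 → 2.
The longitude characters are unchanged.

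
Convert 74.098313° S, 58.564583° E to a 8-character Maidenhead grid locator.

LB95gv76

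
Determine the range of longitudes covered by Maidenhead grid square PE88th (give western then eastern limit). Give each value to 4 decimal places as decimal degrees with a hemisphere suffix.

137.5833° E, 137.6667° E

Field P=15, E=4: +15·20° lon, +4·10° lat → SW at lon 120°, lat -50°.
Square 8, 8: +8·2° lon, +8·1° lat → SW at lon 136°, lat -42°.
Subsquare t=19, h=7: +19·0.0833333° lon, +7·0.0416667° lat → SW at lon 137.583°, lat -41.7083°.
Cell spans 0.0833333° lon × 0.0416667° lat.
west 137.5833° E, east 137.6667° E.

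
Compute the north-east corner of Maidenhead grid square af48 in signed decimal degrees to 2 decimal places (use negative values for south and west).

Field A=0, F=5: +0·20° lon, +5·10° lat → SW at lon -180°, lat -40°.
Square 4, 8: +4·2° lon, +8·1° lat → SW at lon -172°, lat -32°.
Cell spans 2° lon × 1° lat. NE corner is SW corner plus one full cell.
latitude -31.00, longitude -170.00.

-31.00, -170.00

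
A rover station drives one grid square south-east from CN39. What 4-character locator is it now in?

Longitude square 3; +1 → 4.
Latitude square 9; −1 → 8.

CN48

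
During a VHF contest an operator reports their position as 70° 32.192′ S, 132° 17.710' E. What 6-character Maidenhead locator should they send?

Offset from 180°W / 90°S: lon 312.2952°, lat 19.4635°.
Field: lon ⌊312.2952/20⌋ = 15 → P; lat ⌊19.4635/10⌋ = 1 → B.
Square: lon ⌊12.2952/2⌋ = 6; lat ⌊9.4635/1⌋ = 9.
Subsquare: lon ⌊0.2952/0.0833333⌋ = 3 → d; lat ⌊0.4635/0.0416667⌋ = 11 → l.

PB69dl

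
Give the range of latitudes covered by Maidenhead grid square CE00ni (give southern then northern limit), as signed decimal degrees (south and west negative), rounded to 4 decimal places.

Field C=2, E=4: +2·20° lon, +4·10° lat → SW at lon -140°, lat -50°.
Square 0, 0: +0·2° lon, +0·1° lat → SW at lon -140°, lat -50°.
Subsquare n=13, i=8: +13·0.0833333° lon, +8·0.0416667° lat → SW at lon -138.917°, lat -49.6667°.
Cell spans 0.0833333° lon × 0.0416667° lat.
south -49.6667, north -49.6250.

-49.6667, -49.6250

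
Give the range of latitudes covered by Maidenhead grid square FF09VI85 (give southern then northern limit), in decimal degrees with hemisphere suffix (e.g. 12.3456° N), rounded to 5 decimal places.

30.64583° S, 30.64167° S

Field F=5, F=5: +5·20° lon, +5·10° lat → SW at lon -80°, lat -40°.
Square 0, 9: +0·2° lon, +9·1° lat → SW at lon -80°, lat -31°.
Subsquare v=21, i=8: +21·0.0833333° lon, +8·0.0416667° lat → SW at lon -78.25°, lat -30.6667°.
Extended square 8, 5: +8·0.00833333° lon, +5·0.00416667° lat → SW at lon -78.1833°, lat -30.6458°.
Cell spans 0.00833333° lon × 0.00416667° lat.
south 30.64583° S, north 30.64167° S.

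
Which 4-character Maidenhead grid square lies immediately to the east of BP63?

BP73

Longitude square 6; +1 → 7.
The latitude characters are unchanged.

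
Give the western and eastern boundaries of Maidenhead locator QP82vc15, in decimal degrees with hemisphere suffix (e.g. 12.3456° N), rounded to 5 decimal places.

Field Q=16, P=15: +16·20° lon, +15·10° lat → SW at lon 140°, lat 60°.
Square 8, 2: +8·2° lon, +2·1° lat → SW at lon 156°, lat 62°.
Subsquare v=21, c=2: +21·0.0833333° lon, +2·0.0416667° lat → SW at lon 157.75°, lat 62.0833°.
Extended square 1, 5: +1·0.00833333° lon, +5·0.00416667° lat → SW at lon 157.758°, lat 62.1042°.
Cell spans 0.00833333° lon × 0.00416667° lat.
west 157.75833° E, east 157.76667° E.

157.75833° E, 157.76667° E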